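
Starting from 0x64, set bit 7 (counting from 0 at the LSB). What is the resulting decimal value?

228

x = 001100100
bit 7 is currently 0; set it via x | (1 << 7) = x | 128
→ 011100100 = 228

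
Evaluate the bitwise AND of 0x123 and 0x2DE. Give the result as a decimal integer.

2

0x123 = 0100100011
0x2DE = 1011011110
AND → 0000000010 = 2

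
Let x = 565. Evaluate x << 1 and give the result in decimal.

565 = 01000110101
shift left by 1 → 10001101010 = 1130
(equivalently, 565 × 2^1 = 565 × 2)

1130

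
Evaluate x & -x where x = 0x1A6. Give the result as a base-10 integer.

x = 110100110 = 422
-x (two's complement) = …001011010
AND   = 000000010 = 2
(x & -x isolates the lowest set bit of x.)

2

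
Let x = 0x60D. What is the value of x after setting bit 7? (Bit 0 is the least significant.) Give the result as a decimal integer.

x = 11000001101
bit 7 is currently 0; set it via x | (1 << 7) = x | 128
→ 11010001101 = 1677

1677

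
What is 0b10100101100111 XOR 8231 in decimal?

a = 10100101100111
8231 = 10000000100111
XOR → 00100101000000 = 2368

2368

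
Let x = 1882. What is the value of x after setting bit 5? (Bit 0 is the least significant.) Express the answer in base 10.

1914

x = 0011101011010
bit 5 is currently 0; set it via x | (1 << 5) = x | 32
→ 0011101111010 = 1914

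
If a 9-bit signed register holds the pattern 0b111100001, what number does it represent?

-31

pattern = 111100001 (MSB is 1 ⇒ negative)
Invert: 000011110, add 1 → 000011111 = 31, so the value is -31.
(Equivalently: 481 - 2^9 = 481 - 512 = -31.)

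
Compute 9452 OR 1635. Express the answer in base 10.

9452 = 10010011101100
1635 = 00011001100011
 OR → 10011011101111 = 9967

9967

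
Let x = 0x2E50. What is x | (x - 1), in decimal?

x = 10111001010000 = 11856
x - 1 = 10111001001111
OR    = 10111001011111 = 11871
(x | (x - 1) sets all bits below the lowest set bit.)

11871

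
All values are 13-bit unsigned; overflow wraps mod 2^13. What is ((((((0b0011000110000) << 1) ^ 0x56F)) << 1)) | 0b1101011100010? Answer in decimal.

6910

0b0011000110000 = 0011000110000
→ << 1 (mod 2^13) → 0110001100000 = 3168
0x56F = 0010101101111
→ ^ → 0100100001111 = 2319
→ << 1 (mod 2^13) → 1001000011110 = 4638
0b1101011100010 = 1101011100010
→ | → 1101011111110 = 6910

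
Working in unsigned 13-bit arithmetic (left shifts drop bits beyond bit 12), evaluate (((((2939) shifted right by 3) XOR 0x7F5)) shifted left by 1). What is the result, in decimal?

2939 = 0101101111011
→ shifted right by 3 → 0000101101111 = 367
0x7F5 = 0011111110101
→ XOR → 0011010011010 = 1690
→ shifted left by 1 (mod 2^13) → 0110100110100 = 3380

3380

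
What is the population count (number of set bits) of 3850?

6

3850 = 111100001010
Count the 1s: 1 + 1 + 1 + 1 + 1 + 1 = 6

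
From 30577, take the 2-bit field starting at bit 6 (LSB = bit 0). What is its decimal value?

1

v = 0111011101110001
Shift right by 6: 0111011101
Mask low 2 bits: 01 = 1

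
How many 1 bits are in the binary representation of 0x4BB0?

7

0x4BB0 = 100101110110000
Count the 1s: 1 + 1 + 1 + 1 + 1 + 1 + 1 = 7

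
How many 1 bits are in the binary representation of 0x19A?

0x19A = 110011010
Count the 1s: 1 + 1 + 1 + 1 + 1 = 5

5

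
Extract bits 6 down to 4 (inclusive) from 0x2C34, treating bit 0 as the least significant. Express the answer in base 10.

3

v = 10110000110100
Shift right by 4: 1011000011
Mask low 3 bits: 011 = 3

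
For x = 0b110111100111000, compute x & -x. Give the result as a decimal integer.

8

x = 110111100111000 = 28472
-x (two's complement) = …001000011001000
AND   = 000000000001000 = 8
(x & -x isolates the lowest set bit of x.)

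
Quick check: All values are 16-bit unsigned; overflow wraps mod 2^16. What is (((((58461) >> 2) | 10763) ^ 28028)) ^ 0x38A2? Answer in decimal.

28353

58461 = 1110010001011101
→ >> 2 → 0011100100010111 = 14615
10763 = 0010101000001011
→ | → 0011101100011111 = 15135
28028 = 0110110101111100
→ ^ → 0101011001100011 = 22115
0x38A2 = 0011100010100010
→ ^ → 0110111011000001 = 28353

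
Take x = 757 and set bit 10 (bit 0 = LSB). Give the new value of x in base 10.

x = 01011110101
bit 10 is currently 0; set it via x | (1 << 10) = x | 1024
→ 11011110101 = 1781

1781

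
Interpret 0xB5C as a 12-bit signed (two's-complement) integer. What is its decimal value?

pattern = 101101011100 (MSB is 1 ⇒ negative)
Invert: 010010100011, add 1 → 010010100100 = 1188, so the value is -1188.
(Equivalently: 2908 - 2^12 = 2908 - 4096 = -1188.)

-1188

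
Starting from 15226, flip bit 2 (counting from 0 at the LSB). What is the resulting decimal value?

x = 11101101111010
bit 2 is currently 0; toggle it via x ^ (1 << 2) = x ^ 4
→ 11101101111110 = 15230

15230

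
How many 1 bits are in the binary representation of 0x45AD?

0x45AD = 100010110101101
Count the 1s: 1 + 1 + 1 + 1 + 1 + 1 + 1 + 1 = 8

8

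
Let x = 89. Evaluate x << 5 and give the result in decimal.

2848

89 = 000001011001
shift left by 5 → 101100100000 = 2848
(equivalently, 89 × 2^5 = 89 × 32)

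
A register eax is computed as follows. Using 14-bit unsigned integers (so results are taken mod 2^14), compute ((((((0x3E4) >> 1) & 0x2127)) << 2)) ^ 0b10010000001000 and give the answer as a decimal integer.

0x3E4 = 00001111100100
→ >> 1 → 00000111110010 = 498
0x2127 = 10000100100111
→ & → 00000100100010 = 290
→ << 2 (mod 2^14) → 00010010001000 = 1160
0b10010000001000 = 10010000001000
→ ^ → 10000010000000 = 8320

8320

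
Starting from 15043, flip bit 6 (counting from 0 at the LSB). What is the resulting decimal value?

x = 11101011000011
bit 6 is currently 1; toggle it via x ^ (1 << 6) = x ^ 64
→ 11101010000011 = 14979

14979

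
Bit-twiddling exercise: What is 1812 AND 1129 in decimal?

1812 = 11100010100
1129 = 10001101001
AND → 10000000000 = 1024

1024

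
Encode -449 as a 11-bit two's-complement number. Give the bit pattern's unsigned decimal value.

1599

449 in 11 bits: 00111000001
Invert: 11000111110
Add 1:  11000111111 = 1599
(Check: 2^11 - 449 = 2048 - 449 = 1599.)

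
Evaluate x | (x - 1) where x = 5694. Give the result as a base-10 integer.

x = 1011000111110 = 5694
x - 1 = 1011000111101
OR    = 1011000111111 = 5695
(x | (x - 1) sets all bits below the lowest set bit.)

5695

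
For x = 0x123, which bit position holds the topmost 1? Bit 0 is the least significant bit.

8

0x123 = 100100011
The topmost 1 is at position 8 (since 2^8 = 256 ≤ 291 < 512).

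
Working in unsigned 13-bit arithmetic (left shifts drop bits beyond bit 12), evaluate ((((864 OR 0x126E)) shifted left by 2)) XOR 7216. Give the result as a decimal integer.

864 = 0001101100000
0x126E = 1001001101110
→ OR → 1001101101110 = 4974
→ shifted left by 2 (mod 2^13) → 0110110111000 = 3512
7216 = 1110000110000
→ XOR → 1000110001000 = 4488

4488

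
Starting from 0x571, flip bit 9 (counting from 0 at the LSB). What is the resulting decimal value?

x = 010101110001
bit 9 is currently 0; toggle it via x ^ (1 << 9) = x ^ 512
→ 011101110001 = 1905

1905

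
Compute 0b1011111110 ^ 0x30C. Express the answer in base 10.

a = 1011111110
0x30C = 1100001100
XOR → 0111110010 = 498

498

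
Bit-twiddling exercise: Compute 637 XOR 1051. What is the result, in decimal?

637 = 01001111101
1051 = 10000011011
XOR → 11001100110 = 1638

1638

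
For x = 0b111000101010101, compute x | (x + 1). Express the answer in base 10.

x = 111000101010101 = 29013
x + 1 = 111000101010110
OR    = 111000101010111 = 29015
(x | (x + 1) sets the lowest cleared bit.)

29015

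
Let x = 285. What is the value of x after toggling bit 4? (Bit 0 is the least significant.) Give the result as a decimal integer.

269

x = 100011101
bit 4 is currently 1; toggle it via x ^ (1 << 4) = x ^ 16
→ 100001101 = 269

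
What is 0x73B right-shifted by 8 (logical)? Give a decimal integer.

7

0x73B = 11100111011
shift right by 8 → 00000000111 = 7
(equivalently, floor(1851 / 256))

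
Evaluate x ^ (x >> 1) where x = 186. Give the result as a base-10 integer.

231

x = 10111010 = 186
x>>1 = 01011101
XOR  = 11100111 = 231
(x ^ (x >> 1) gives the standard binary-reflected Gray code of x.)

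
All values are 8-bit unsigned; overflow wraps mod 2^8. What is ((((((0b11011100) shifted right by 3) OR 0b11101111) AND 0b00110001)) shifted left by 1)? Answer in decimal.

0b11011100 = 11011100
→ shifted right by 3 → 00011011 = 27
0b11101111 = 11101111
→ OR → 11111111 = 255
0b00110001 = 00110001
→ AND → 00110001 = 49
→ shifted left by 1 (mod 2^8) → 01100010 = 98

98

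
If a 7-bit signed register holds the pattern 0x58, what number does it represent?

-40

pattern = 1011000 (MSB is 1 ⇒ negative)
Invert: 0100111, add 1 → 0101000 = 40, so the value is -40.
(Equivalently: 88 - 2^7 = 88 - 128 = -40.)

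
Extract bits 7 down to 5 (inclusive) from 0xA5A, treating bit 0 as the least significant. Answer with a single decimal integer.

2

v = 101001011010
Shift right by 5: 1010010
Mask low 3 bits: 010 = 2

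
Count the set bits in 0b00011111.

5

n = 11111
Count the 1s: 1 + 1 + 1 + 1 + 1 = 5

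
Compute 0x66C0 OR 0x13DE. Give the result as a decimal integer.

30686

0x66C0 = 110011011000000
0x13DE = 001001111011110
 OR → 111011111011110 = 30686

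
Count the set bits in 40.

2

40 = 101000
Count the 1s: 1 + 1 = 2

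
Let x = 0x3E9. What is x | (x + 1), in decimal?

1003

x = 1111101001 = 1001
x + 1 = 1111101010
OR    = 1111101011 = 1003
(x | (x + 1) sets the lowest cleared bit.)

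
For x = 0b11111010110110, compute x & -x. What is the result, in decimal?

2

x = 11111010110110 = 16054
-x (two's complement) = …00000101001010
AND   = 00000000000010 = 2
(x & -x isolates the lowest set bit of x.)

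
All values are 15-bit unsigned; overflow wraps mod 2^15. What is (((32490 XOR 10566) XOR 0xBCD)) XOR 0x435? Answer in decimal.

32490 = 111111011101010
10566 = 010100101000110
→ XOR → 101011110101100 = 22444
0xBCD = 000101111001101
→ XOR → 101110001100001 = 23649
0x435 = 000010000110101
→ XOR → 101100001010100 = 22612

22612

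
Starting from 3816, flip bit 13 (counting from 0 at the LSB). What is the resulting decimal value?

x = 000111011101000
bit 13 is currently 0; toggle it via x ^ (1 << 13) = x ^ 8192
→ 010111011101000 = 12008

12008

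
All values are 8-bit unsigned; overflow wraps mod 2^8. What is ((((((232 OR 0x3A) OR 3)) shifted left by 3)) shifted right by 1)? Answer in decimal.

108

232 = 11101000
0x3A = 00111010
→ OR → 11111010 = 250
3 = 00000011
→ OR → 11111011 = 251
→ shifted left by 3 (mod 2^8) → 11011000 = 216
→ shifted right by 1 → 01101100 = 108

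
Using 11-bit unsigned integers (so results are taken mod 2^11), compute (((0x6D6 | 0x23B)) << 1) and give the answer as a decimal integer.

1534

0x6D6 = 11011010110
0x23B = 01000111011
→ | → 11011111111 = 1791
→ << 1 (mod 2^11) → 10111111110 = 1534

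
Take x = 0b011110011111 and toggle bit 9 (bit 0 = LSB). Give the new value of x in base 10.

1439

x = 011110011111
bit 9 is currently 1; toggle it via x ^ (1 << 9) = x ^ 512
→ 010110011111 = 1439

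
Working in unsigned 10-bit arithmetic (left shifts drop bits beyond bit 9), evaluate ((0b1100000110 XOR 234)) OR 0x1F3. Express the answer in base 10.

0b1100000110 = 1100000110
234 = 0011101010
→ XOR → 1111101100 = 1004
0x1F3 = 0111110011
→ OR → 1111111111 = 1023

1023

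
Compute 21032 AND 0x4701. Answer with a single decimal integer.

16896

21032 = 101001000101000
0x4701 = 100011100000001
AND → 100001000000000 = 16896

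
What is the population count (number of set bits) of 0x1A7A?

0x1A7A = 1101001111010
Count the 1s: 1 + 1 + 1 + 1 + 1 + 1 + 1 + 1 = 8

8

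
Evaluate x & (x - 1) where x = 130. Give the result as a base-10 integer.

x = 10000010 = 130
x - 1 = 10000001
AND   = 10000000 = 128
(x & (x - 1) clears the lowest set bit of x.)

128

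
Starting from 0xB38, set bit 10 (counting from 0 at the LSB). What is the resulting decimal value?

x = 101100111000
bit 10 is currently 0; set it via x | (1 << 10) = x | 1024
→ 111100111000 = 3896

3896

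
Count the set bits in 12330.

5

12330 = 11000000101010
Count the 1s: 1 + 1 + 1 + 1 + 1 = 5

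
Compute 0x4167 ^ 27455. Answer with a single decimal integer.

0x4167 = 100000101100111
27455 = 110101100111111
XOR → 010101001011000 = 10840

10840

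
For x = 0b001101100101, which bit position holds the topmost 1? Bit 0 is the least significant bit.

0b001101100101 = 1101100101
The topmost 1 is at position 9 (since 2^9 = 512 ≤ 869 < 1024).

9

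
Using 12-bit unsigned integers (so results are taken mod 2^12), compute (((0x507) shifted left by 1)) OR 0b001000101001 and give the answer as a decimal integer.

0x507 = 010100000111
→ shifted left by 1 (mod 2^12) → 101000001110 = 2574
0b001000101001 = 001000101001
→ OR → 101000101111 = 2607

2607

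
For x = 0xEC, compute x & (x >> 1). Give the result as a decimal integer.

100

x = 11101100 = 236
x>>1 = 01110110
AND  = 01100100 = 100
(x & (x >> 1) has a 1 wherever x has two consecutive 1 bits.)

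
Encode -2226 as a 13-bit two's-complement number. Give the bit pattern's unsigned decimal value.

2226 in 13 bits: 0100010110010
Invert: 1011101001101
Add 1:  1011101001110 = 5966
(Check: 2^13 - 2226 = 8192 - 2226 = 5966.)

5966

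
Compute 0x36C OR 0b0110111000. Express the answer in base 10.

0x36C = 1101101100
b = 0110111000
 OR → 1111111100 = 1020

1020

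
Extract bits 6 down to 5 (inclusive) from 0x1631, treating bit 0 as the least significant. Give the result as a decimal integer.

1

v = 1011000110001
Shift right by 5: 10110001
Mask low 2 bits: 01 = 1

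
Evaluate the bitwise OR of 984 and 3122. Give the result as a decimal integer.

4090

984 = 001111011000
3122 = 110000110010
 OR → 111111111010 = 4090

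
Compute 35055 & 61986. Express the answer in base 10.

32802

35055 = 1000100011101111
61986 = 1111001000100010
AND → 1000000000100010 = 32802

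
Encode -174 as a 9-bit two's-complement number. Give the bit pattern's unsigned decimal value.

338

174 in 9 bits: 010101110
Invert: 101010001
Add 1:  101010010 = 338
(Check: 2^9 - 174 = 512 - 174 = 338.)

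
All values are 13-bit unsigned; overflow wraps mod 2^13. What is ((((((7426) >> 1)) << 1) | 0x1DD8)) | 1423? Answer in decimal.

7647

7426 = 1110100000010
→ >> 1 → 0111010000001 = 3713
→ << 1 (mod 2^13) → 1110100000010 = 7426
0x1DD8 = 1110111011000
→ | → 1110111011010 = 7642
1423 = 0010110001111
→ | → 1110111011111 = 7647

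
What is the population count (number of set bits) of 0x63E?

0x63E = 11000111110
Count the 1s: 1 + 1 + 1 + 1 + 1 + 1 + 1 = 7

7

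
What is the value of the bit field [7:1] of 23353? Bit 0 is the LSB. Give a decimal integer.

v = 0101101100111001
Shift right by 1: 010110110011100
Mask low 7 bits: 0011100 = 28

28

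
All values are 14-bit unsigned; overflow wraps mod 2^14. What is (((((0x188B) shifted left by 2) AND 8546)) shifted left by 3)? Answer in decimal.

0x188B = 01100010001011
→ shifted left by 2 (mod 2^14) → 10001000101100 = 8748
8546 = 10000101100010
→ AND → 10000000100000 = 8224
→ shifted left by 3 (mod 2^14) → 00000100000000 = 256

256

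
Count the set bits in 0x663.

6

0x663 = 11001100011
Count the 1s: 1 + 1 + 1 + 1 + 1 + 1 = 6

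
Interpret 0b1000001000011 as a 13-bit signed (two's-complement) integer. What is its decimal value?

-4029

pattern = 1000001000011 (MSB is 1 ⇒ negative)
Invert: 0111110111100, add 1 → 0111110111101 = 4029, so the value is -4029.
(Equivalently: 4163 - 2^13 = 4163 - 8192 = -4029.)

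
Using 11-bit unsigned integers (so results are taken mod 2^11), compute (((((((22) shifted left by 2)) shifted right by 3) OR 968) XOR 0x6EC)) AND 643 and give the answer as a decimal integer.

3

22 = 00000010110
→ shifted left by 2 (mod 2^11) → 00001011000 = 88
→ shifted right by 3 → 00000001011 = 11
968 = 01111001000
→ OR → 01111001011 = 971
0x6EC = 11011101100
→ XOR → 10100100111 = 1319
643 = 01010000011
→ AND → 00000000011 = 3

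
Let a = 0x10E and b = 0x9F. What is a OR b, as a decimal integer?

415

0x10E = 100001110
0x9F = 010011111
 OR → 110011111 = 415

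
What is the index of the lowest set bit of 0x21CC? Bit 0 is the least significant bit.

2

0x21CC = 10000111001100
Trailing zeros: 2, so the lowest set bit is bit 2 (value 4).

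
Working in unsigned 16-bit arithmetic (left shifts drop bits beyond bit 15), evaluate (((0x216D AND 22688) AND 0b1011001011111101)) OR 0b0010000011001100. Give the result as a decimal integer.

0x216D = 0010000101101101
22688 = 0101100010100000
→ AND → 0000000000100000 = 32
0b1011001011111101 = 1011001011111101
→ AND → 0000000000100000 = 32
0b0010000011001100 = 0010000011001100
→ OR → 0010000011101100 = 8428

8428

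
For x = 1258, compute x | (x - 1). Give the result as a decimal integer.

x = 10011101010 = 1258
x - 1 = 10011101001
OR    = 10011101011 = 1259
(x | (x - 1) sets all bits below the lowest set bit.)

1259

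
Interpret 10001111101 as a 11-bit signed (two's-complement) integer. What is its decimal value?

-899

pattern = 10001111101 (MSB is 1 ⇒ negative)
Invert: 01110000010, add 1 → 01110000011 = 899, so the value is -899.
(Equivalently: 1149 - 2^11 = 1149 - 2048 = -899.)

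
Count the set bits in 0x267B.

0x267B = 10011001111011
Count the 1s: 1 + 1 + 1 + 1 + 1 + 1 + 1 + 1 + 1 = 9

9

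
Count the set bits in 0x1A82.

0x1A82 = 1101010000010
Count the 1s: 1 + 1 + 1 + 1 + 1 = 5

5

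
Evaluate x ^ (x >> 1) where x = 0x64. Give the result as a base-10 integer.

x = 1100100 = 100
x>>1 = 0110010
XOR  = 1010110 = 86
(x ^ (x >> 1) gives the standard binary-reflected Gray code of x.)

86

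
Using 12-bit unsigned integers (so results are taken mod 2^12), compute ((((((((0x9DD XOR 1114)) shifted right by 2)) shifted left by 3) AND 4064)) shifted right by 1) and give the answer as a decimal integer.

1408

0x9DD = 100111011101
1114 = 010001011010
→ XOR → 110110000111 = 3463
→ shifted right by 2 → 001101100001 = 865
→ shifted left by 3 (mod 2^12) → 101100001000 = 2824
4064 = 111111100000
→ AND → 101100000000 = 2816
→ shifted right by 1 → 010110000000 = 1408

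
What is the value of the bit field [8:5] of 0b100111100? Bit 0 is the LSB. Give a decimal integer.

v = 100111100
Shift right by 5: 1001
Mask low 4 bits: 1001 = 9

9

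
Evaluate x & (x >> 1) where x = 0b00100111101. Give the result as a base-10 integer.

x = 100111101 = 317
x>>1 = 010011110
AND  = 000011100 = 28
(x & (x >> 1) has a 1 wherever x has two consecutive 1 bits.)

28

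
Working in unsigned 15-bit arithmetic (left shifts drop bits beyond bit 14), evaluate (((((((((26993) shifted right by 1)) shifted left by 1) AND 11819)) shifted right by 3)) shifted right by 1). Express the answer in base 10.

26993 = 110100101110001
→ shifted right by 1 → 011010010111000 = 13496
→ shifted left by 1 (mod 2^15) → 110100101110000 = 26992
11819 = 010111000101011
→ AND → 010100000100000 = 10272
→ shifted right by 3 → 000010100000100 = 1284
→ shifted right by 1 → 000001010000010 = 642

642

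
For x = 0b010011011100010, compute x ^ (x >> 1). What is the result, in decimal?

x = 10011011100010 = 9954
x>>1 = 01001101110001
XOR  = 11010110010011 = 13715
(x ^ (x >> 1) gives the standard binary-reflected Gray code of x.)

13715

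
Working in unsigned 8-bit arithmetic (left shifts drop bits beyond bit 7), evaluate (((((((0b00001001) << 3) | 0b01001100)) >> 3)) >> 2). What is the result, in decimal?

0b00001001 = 00001001
→ << 3 (mod 2^8) → 01001000 = 72
0b01001100 = 01001100
→ | → 01001100 = 76
→ >> 3 → 00001001 = 9
→ >> 2 → 00000010 = 2

2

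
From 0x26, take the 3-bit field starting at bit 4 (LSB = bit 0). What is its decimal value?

v = 00100110
Shift right by 4: 0010
Mask low 3 bits: 010 = 2

2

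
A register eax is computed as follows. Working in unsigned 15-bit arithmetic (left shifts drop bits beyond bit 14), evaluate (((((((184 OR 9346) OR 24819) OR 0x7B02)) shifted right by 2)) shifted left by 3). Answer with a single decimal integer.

32752

184 = 000000010111000
9346 = 010010010000010
→ OR → 010010010111010 = 9402
24819 = 110000011110011
→ OR → 110010011111011 = 25851
0x7B02 = 111101100000010
→ OR → 111111111111011 = 32763
→ shifted right by 2 → 001111111111110 = 8190
→ shifted left by 3 (mod 2^15) → 111111111110000 = 32752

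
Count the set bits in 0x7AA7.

10

0x7AA7 = 111101010100111
Count the 1s: 1 + 1 + 1 + 1 + 1 + 1 + 1 + 1 + 1 + 1 = 10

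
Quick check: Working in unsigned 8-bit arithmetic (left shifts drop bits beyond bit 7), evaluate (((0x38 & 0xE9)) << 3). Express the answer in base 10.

0x38 = 00111000
0xE9 = 11101001
→ & → 00101000 = 40
→ << 3 (mod 2^8) → 01000000 = 64

64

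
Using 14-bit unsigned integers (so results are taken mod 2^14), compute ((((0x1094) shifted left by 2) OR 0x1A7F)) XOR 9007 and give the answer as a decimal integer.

0x1094 = 01000010010100
→ shifted left by 2 (mod 2^14) → 00001001010000 = 592
0x1A7F = 01101001111111
→ OR → 01101001111111 = 6783
9007 = 10001100101111
→ XOR → 11100101010000 = 14672

14672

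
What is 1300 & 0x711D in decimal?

276

1300 = 000010100010100
0x711D = 111000100011101
AND → 000000100010100 = 276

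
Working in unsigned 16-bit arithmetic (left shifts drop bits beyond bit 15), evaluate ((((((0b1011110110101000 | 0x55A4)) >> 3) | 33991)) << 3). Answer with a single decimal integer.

65464

0b1011110110101000 = 1011110110101000
0x55A4 = 0101010110100100
→ | → 1111110110101100 = 64940
→ >> 3 → 0001111110110101 = 8117
33991 = 1000010011000111
→ | → 1001111111110111 = 40951
→ << 3 (mod 2^16) → 1111111110111000 = 65464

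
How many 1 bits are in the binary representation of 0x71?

4

0x71 = 1110001
Count the 1s: 1 + 1 + 1 + 1 = 4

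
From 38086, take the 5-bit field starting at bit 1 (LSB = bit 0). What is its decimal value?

v = 1001010011000110
Shift right by 1: 100101001100011
Mask low 5 bits: 00011 = 3

3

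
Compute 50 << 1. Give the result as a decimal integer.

100

50 = 0110010
shift left by 1 → 1100100 = 100
(equivalently, 50 × 2^1 = 50 × 2)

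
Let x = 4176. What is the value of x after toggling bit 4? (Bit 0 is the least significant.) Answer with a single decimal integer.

x = 001000001010000
bit 4 is currently 1; toggle it via x ^ (1 << 4) = x ^ 16
→ 001000001000000 = 4160

4160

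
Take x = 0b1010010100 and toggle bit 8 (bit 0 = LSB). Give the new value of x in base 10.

x = 1010010100
bit 8 is currently 0; toggle it via x ^ (1 << 8) = x ^ 256
→ 1110010100 = 916

916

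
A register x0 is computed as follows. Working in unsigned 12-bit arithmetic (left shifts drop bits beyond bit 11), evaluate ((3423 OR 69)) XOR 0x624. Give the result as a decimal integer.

2939

3423 = 110101011111
69 = 000001000101
→ OR → 110101011111 = 3423
0x624 = 011000100100
→ XOR → 101101111011 = 2939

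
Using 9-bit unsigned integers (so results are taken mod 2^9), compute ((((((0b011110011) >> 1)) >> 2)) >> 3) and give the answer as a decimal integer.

3

0b011110011 = 011110011
→ >> 1 → 001111001 = 121
→ >> 2 → 000011110 = 30
→ >> 3 → 000000011 = 3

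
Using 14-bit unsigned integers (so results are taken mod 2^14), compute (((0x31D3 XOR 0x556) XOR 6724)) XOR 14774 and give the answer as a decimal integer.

0x31D3 = 11000111010011
0x556 = 00010101010110
→ XOR → 11010010000101 = 13445
6724 = 01101001000100
→ XOR → 10111011000001 = 11969
14774 = 11100110110110
→ XOR → 01011101110111 = 6007

6007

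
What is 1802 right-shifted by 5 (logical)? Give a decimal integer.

1802 = 11100001010
shift right by 5 → 00000111000 = 56
(equivalently, floor(1802 / 32))

56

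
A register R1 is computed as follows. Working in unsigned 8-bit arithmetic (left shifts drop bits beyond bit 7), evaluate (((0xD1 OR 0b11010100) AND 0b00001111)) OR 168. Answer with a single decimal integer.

173

0xD1 = 11010001
0b11010100 = 11010100
→ OR → 11010101 = 213
0b00001111 = 00001111
→ AND → 00000101 = 5
168 = 10101000
→ OR → 10101101 = 173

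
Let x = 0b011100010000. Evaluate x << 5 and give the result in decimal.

57856

x = 0000011100010000
shift left by 5 → 1110001000000000 = 57856
(equivalently, 1808 × 2^5 = 1808 × 32)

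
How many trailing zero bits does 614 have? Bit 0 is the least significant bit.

1

614 = 1001100110
Trailing zeros: 1, so the lowest set bit is bit 1 (value 2).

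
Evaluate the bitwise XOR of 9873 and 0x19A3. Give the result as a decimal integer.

16178

9873 = 10011010010001
0x19A3 = 01100110100011
XOR → 11111100110010 = 16178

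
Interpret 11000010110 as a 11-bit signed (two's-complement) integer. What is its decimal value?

-490

pattern = 11000010110 (MSB is 1 ⇒ negative)
Invert: 00111101001, add 1 → 00111101010 = 490, so the value is -490.
(Equivalently: 1558 - 2^11 = 1558 - 2048 = -490.)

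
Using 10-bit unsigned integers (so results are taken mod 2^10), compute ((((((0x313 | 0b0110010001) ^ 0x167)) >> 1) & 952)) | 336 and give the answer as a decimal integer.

376

0x313 = 1100010011
0b0110010001 = 0110010001
→ | → 1110010011 = 915
0x167 = 0101100111
→ ^ → 1011110100 = 756
→ >> 1 → 0101111010 = 378
952 = 1110111000
→ & → 0100111000 = 312
336 = 0101010000
→ | → 0101111000 = 376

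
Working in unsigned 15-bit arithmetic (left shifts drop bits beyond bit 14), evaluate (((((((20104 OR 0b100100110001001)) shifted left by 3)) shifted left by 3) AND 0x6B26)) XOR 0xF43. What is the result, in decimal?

20104 = 100111010001000
0b100100110001001 = 100100110001001
→ OR → 100111110001001 = 20361
→ shifted left by 3 (mod 2^15) → 111110001001000 = 31816
→ shifted left by 3 (mod 2^15) → 110001001000000 = 25152
0x6B26 = 110101100100110
→ AND → 110001000000000 = 25088
0xF43 = 000111101000011
→ XOR → 110110101000011 = 27971

27971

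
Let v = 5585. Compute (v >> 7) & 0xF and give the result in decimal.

v = 01010111010001
Shift right by 7: 0101011
Mask low 4 bits: 1011 = 11

11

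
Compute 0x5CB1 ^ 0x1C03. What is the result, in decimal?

0x5CB1 = 101110010110001
0x1C03 = 001110000000011
XOR → 100000010110010 = 16562

16562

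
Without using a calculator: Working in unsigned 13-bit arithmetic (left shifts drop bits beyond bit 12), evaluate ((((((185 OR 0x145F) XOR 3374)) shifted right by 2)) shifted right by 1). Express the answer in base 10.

826

185 = 0000010111001
0x145F = 1010001011111
→ OR → 1010011111111 = 5375
3374 = 0110100101110
→ XOR → 1100111010001 = 6609
→ shifted right by 2 → 0011001110100 = 1652
→ shifted right by 1 → 0001100111010 = 826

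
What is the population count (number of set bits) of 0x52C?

5

0x52C = 10100101100
Count the 1s: 1 + 1 + 1 + 1 + 1 = 5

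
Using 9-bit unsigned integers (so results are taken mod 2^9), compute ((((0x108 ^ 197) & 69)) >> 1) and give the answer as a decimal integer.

0x108 = 100001000
197 = 011000101
→ ^ → 111001101 = 461
69 = 001000101
→ & → 001000101 = 69
→ >> 1 → 000100010 = 34

34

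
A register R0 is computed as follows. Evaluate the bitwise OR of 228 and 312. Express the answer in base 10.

508

228 = 011100100
312 = 100111000
 OR → 111111100 = 508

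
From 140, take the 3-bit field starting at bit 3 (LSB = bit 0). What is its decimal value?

v = 0010001100
Shift right by 3: 0010001
Mask low 3 bits: 001 = 1

1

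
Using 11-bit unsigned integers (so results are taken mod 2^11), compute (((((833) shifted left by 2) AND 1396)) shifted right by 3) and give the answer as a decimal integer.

160

833 = 01101000001
→ shifted left by 2 (mod 2^11) → 10100000100 = 1284
1396 = 10101110100
→ AND → 10100000100 = 1284
→ shifted right by 3 → 00010100000 = 160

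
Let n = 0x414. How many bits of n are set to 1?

0x414 = 10000010100
Count the 1s: 1 + 1 + 1 = 3

3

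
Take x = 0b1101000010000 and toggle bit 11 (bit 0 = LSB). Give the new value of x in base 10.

x = 1101000010000
bit 11 is currently 1; toggle it via x ^ (1 << 11) = x ^ 2048
→ 1001000010000 = 4624

4624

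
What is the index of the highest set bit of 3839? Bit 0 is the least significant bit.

3839 = 111011111111
The topmost 1 is at position 11 (since 2^11 = 2048 ≤ 3839 < 4096).

11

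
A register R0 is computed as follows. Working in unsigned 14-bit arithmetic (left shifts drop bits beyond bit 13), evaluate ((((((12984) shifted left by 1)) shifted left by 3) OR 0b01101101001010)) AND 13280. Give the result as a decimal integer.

12984 = 11001010111000
→ shifted left by 1 (mod 2^14) → 10010101110000 = 9584
→ shifted left by 3 (mod 2^14) → 10101110000000 = 11136
0b01101101001010 = 01101101001010
→ OR → 11101111001010 = 15306
13280 = 11001111100000
→ AND → 11001111000000 = 13248

13248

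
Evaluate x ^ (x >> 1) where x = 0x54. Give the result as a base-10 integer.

x = 1010100 = 84
x>>1 = 0101010
XOR  = 1111110 = 126
(x ^ (x >> 1) gives the standard binary-reflected Gray code of x.)

126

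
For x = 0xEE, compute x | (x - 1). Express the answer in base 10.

x = 11101110 = 238
x - 1 = 11101101
OR    = 11101111 = 239
(x | (x - 1) sets all bits below the lowest set bit.)

239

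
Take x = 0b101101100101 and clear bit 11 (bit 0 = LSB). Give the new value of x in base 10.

x = 101101100101
bit 11 is currently 1; clear it via x & ~(1 << 11) = x & ~2048
→ 001101100101 = 869

869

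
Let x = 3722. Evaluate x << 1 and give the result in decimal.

3722 = 0111010001010
shift left by 1 → 1110100010100 = 7444
(equivalently, 3722 × 2^1 = 3722 × 2)

7444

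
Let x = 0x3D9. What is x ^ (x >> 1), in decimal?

x = 1111011001 = 985
x>>1 = 0111101100
XOR  = 1000110101 = 565
(x ^ (x >> 1) gives the standard binary-reflected Gray code of x.)

565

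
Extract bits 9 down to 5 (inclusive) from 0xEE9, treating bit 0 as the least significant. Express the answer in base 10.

23

v = 111011101001
Shift right by 5: 1110111
Mask low 5 bits: 10111 = 23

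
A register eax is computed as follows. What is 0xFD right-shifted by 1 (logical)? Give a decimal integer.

126

0xFD = 11111101
shift right by 1 → 01111110 = 126
(equivalently, floor(253 / 2))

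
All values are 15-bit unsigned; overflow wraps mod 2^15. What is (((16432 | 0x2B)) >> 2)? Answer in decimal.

16432 = 100000000110000
0x2B = 000000000101011
→ | → 100000000111011 = 16443
→ >> 2 → 001000000001110 = 4110

4110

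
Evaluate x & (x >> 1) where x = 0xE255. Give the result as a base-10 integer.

x = 1110001001010101 = 57941
x>>1 = 0111000100101010
AND  = 0110000000000000 = 24576
(x & (x >> 1) has a 1 wherever x has two consecutive 1 bits.)

24576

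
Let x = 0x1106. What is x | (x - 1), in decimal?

x = 1000100000110 = 4358
x - 1 = 1000100000101
OR    = 1000100000111 = 4359
(x | (x - 1) sets all bits below the lowest set bit.)

4359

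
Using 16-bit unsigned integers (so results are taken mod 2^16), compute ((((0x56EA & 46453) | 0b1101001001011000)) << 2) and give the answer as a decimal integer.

23008

0x56EA = 0101011011101010
46453 = 1011010101110101
→ & → 0001010001100000 = 5216
0b1101001001011000 = 1101001001011000
→ | → 1101011001111000 = 54904
→ << 2 (mod 2^16) → 0101100111100000 = 23008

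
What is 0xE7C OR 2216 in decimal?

0xE7C = 111001111100
2216 = 100010101000
 OR → 111011111100 = 3836

3836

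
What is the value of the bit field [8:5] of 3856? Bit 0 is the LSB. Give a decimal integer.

v = 111100010000
Shift right by 5: 1111000
Mask low 4 bits: 1000 = 8

8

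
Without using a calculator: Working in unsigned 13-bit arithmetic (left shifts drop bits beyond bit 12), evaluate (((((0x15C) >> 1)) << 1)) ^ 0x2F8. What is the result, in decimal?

932

0x15C = 0000101011100
→ >> 1 → 0000010101110 = 174
→ << 1 (mod 2^13) → 0000101011100 = 348
0x2F8 = 0001011111000
→ ^ → 0001110100100 = 932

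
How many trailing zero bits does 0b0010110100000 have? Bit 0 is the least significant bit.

5

0b0010110100000 = 10110100000
Trailing zeros: 5, so the lowest set bit is bit 5 (value 32).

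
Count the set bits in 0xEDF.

0xEDF = 111011011111
Count the 1s: 1 + 1 + 1 + 1 + 1 + 1 + 1 + 1 + 1 + 1 = 10

10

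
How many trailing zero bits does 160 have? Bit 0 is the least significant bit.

160 = 10100000
Trailing zeros: 5, so the lowest set bit is bit 5 (value 32).

5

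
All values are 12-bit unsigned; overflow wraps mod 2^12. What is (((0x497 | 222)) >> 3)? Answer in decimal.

155

0x497 = 010010010111
222 = 000011011110
→ | → 010011011111 = 1247
→ >> 3 → 000010011011 = 155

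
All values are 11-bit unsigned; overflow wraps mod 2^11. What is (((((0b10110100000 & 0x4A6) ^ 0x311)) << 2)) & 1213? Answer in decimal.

0b10110100000 = 10110100000
0x4A6 = 10010100110
→ & → 10010100000 = 1184
0x311 = 01100010001
→ ^ → 11110110001 = 1969
→ << 2 (mod 2^11) → 11011000100 = 1732
1213 = 10010111101
→ & → 10010000100 = 1156

1156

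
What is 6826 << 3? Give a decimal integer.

6826 = 0001101010101010
shift left by 3 → 1101010101010000 = 54608
(equivalently, 6826 × 2^3 = 6826 × 8)

54608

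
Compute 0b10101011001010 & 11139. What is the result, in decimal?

10882

a = 10101011001010
11139 = 10101110000011
AND → 10101010000010 = 10882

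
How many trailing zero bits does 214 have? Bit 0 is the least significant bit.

1

214 = 11010110
Trailing zeros: 1, so the lowest set bit is bit 1 (value 2).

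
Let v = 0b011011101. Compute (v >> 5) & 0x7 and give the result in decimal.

v = 011011101
Shift right by 5: 0110
Mask low 3 bits: 110 = 6

6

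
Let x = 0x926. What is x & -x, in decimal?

x = 100100100110 = 2342
-x (two's complement) = …011011011010
AND   = 000000000010 = 2
(x & -x isolates the lowest set bit of x.)

2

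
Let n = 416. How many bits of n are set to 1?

3

416 = 110100000
Count the 1s: 1 + 1 + 1 = 3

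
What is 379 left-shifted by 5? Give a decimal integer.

379 = 00000101111011
shift left by 5 → 10111101100000 = 12128
(equivalently, 379 × 2^5 = 379 × 32)

12128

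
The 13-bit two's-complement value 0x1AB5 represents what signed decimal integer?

-1355

pattern = 1101010110101 (MSB is 1 ⇒ negative)
Invert: 0010101001010, add 1 → 0010101001011 = 1355, so the value is -1355.
(Equivalently: 6837 - 2^13 = 6837 - 8192 = -1355.)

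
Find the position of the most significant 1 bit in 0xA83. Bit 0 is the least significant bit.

11

0xA83 = 101010000011
The topmost 1 is at position 11 (since 2^11 = 2048 ≤ 2691 < 4096).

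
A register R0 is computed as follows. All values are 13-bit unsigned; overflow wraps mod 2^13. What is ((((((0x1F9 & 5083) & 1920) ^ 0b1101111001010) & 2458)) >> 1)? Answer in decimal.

1029

0x1F9 = 0000111111001
5083 = 1001111011011
→ & → 0000111011001 = 473
1920 = 0011110000000
→ & → 0000110000000 = 384
0b1101111001010 = 1101111001010
→ ^ → 1101001001010 = 6730
2458 = 0100110011010
→ & → 0100000001010 = 2058
→ >> 1 → 0010000000101 = 1029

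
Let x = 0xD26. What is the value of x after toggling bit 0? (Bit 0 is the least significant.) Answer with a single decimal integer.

x = 110100100110
bit 0 is currently 0; toggle it via x ^ (1 << 0) = x ^ 1
→ 110100100111 = 3367

3367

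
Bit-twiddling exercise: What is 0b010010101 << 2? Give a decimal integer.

596

x = 0010010101
shift left by 2 → 1001010100 = 596
(equivalently, 149 × 2^2 = 149 × 4)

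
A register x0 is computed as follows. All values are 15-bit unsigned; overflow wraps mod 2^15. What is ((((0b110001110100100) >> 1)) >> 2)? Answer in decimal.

3188

0b110001110100100 = 110001110100100
→ >> 1 → 011000111010010 = 12754
→ >> 2 → 000110001110100 = 3188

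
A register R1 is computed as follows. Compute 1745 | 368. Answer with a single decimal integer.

2033

1745 = 11011010001
368 = 00101110000
 OR → 11111110001 = 2033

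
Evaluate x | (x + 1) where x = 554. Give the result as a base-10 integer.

555

x = 1000101010 = 554
x + 1 = 1000101011
OR    = 1000101011 = 555
(x | (x + 1) sets the lowest cleared bit.)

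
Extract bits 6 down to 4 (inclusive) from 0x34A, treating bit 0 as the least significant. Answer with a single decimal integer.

4

v = 001101001010
Shift right by 4: 00110100
Mask low 3 bits: 100 = 4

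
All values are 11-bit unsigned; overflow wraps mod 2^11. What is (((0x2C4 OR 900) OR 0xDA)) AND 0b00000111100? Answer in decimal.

0x2C4 = 01011000100
900 = 01110000100
→ OR → 01111000100 = 964
0xDA = 00011011010
→ OR → 01111011110 = 990
0b00000111100 = 00000111100
→ AND → 00000011100 = 28

28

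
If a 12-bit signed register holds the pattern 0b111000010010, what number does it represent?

pattern = 111000010010 (MSB is 1 ⇒ negative)
Invert: 000111101101, add 1 → 000111101110 = 494, so the value is -494.
(Equivalently: 3602 - 2^12 = 3602 - 4096 = -494.)

-494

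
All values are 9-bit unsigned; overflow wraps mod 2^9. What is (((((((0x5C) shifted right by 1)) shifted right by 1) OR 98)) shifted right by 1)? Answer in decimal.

59

0x5C = 001011100
→ shifted right by 1 → 000101110 = 46
→ shifted right by 1 → 000010111 = 23
98 = 001100010
→ OR → 001110111 = 119
→ shifted right by 1 → 000111011 = 59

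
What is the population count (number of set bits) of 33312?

33312 = 1000001000100000
Count the 1s: 1 + 1 + 1 = 3

3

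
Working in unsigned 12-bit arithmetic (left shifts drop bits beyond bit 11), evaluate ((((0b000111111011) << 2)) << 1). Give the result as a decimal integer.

4056

0b000111111011 = 000111111011
→ << 2 (mod 2^12) → 011111101100 = 2028
→ << 1 (mod 2^12) → 111111011000 = 4056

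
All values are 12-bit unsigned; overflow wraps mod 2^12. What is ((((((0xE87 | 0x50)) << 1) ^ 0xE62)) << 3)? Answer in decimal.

0xE87 = 111010000111
0x50 = 000001010000
→ | → 111011010111 = 3799
→ << 1 (mod 2^12) → 110110101110 = 3502
0xE62 = 111001100010
→ ^ → 001111001100 = 972
→ << 3 (mod 2^12) → 111001100000 = 3680

3680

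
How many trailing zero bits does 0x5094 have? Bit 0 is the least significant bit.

2

0x5094 = 101000010010100
Trailing zeros: 2, so the lowest set bit is bit 2 (value 4).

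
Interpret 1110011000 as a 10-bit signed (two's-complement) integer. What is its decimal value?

pattern = 1110011000 (MSB is 1 ⇒ negative)
Invert: 0001100111, add 1 → 0001101000 = 104, so the value is -104.
(Equivalently: 920 - 2^10 = 920 - 1024 = -104.)

-104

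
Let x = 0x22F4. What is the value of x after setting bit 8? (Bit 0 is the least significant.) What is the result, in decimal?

x = 10001011110100
bit 8 is currently 0; set it via x | (1 << 8) = x | 256
→ 10001111110100 = 9204

9204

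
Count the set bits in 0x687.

0x687 = 11010000111
Count the 1s: 1 + 1 + 1 + 1 + 1 + 1 = 6

6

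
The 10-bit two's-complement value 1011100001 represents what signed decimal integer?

pattern = 1011100001 (MSB is 1 ⇒ negative)
Invert: 0100011110, add 1 → 0100011111 = 287, so the value is -287.
(Equivalently: 737 - 2^10 = 737 - 1024 = -287.)

-287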